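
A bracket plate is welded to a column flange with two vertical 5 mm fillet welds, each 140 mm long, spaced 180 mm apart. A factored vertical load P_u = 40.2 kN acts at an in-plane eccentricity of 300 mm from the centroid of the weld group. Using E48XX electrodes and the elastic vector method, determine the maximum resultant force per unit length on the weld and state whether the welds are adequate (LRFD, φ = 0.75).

f_max ≈ 624 N/mm; adequate

E48XX → F_EXX = 480 MPa.
Total weld length L_w = 280 mm. Treat welds as unit-width lines.
Polar moment about centroid: J = 2[d³/12 + d(b/2)²] = 2[140³/12 + 140×90²] = 2725000 mm³.
Direct shear f_v = P/L_w = 40.2×10³ / 280 = 143.6 N/mm (vertical).
Torsion M = P·e = 40.2×10³ × 300 = 12060000 N·mm.
Critical point at (x, y) = (90, 70) from centroid. f_tx = M·y/J = 309.8 N/mm; f_ty = M·x/J = 398.3 N/mm.
Resultant f_max = √[f_tx² + (f_v + f_ty)²] = √[309.8² + (143.6 + 398.3)²] = 624.1 N/mm.
Capacity per unit length: φr_n = 0.75 × 0.6 × 480 × (0.707 × 5) = 763.6 N/mm.
624.1 ≤ 763.6 → adequate.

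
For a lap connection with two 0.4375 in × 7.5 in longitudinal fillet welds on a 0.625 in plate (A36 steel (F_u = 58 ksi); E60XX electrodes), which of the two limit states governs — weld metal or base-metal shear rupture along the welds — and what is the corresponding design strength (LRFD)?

E60XX → F_EXX = 60 ksi.
t_e = 0.707 × 0.4375 = 0.3093 in; L = 15 in.
Weld metal: φR_n = 0.75 × 0.6 × 60 × 0.3093 × 15 = 125.3 kip.
Base metal (shear rupture): φR_n = 0.75 × 0.6 × 58 × 0.625 × 15 = 244.7 kip.
Governing: weld metal.

φR_n ≈ 125 kip (weld metal governs)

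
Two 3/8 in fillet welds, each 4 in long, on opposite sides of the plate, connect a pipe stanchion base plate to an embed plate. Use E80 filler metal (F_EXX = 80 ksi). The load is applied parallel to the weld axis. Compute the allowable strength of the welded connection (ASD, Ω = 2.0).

R_n/Ω ≈ 50.9 kip

Effective throat t_e = 0.707 × 0.375 = 0.2651 in.
Total length L = 8 in; A_we = 0.2651 × 8 = 2.121 in².
F_nw = 0.6 F_EXX = 0.6 × 80 = 48 ksi.
R_n = 48 × 2.121 = 101.8 kip; R_n/Ω = 101.8/2.0 = 50.9 kip.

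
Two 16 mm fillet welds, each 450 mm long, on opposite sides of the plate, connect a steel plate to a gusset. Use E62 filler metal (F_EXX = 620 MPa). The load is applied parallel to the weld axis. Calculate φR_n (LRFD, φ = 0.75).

φR_n ≈ 2840 kN

Effective throat t_e = 0.707 × 16 = 11.31 mm.
Total length L = 900 mm; A_we = 11.31 × 900 = 10180 mm².
F_nw = 0.6 F_EXX = 0.6 × 620 = 372 MPa.
φR_n = 0.75 × 372 × 10180 × 10⁻³ = 2840 kN.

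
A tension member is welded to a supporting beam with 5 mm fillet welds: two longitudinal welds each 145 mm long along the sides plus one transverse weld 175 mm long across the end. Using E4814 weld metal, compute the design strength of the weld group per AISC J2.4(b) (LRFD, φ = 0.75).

E48XX → F_EXX = 480 MPa.
t_e = 0.707 × 5 = 3.535 mm.
R_nwl = 0.6 × 480 × 3.535 × 290 × 10⁻³ = 295.2 kN (longitudinal, 2 welds).
R_nwt = 0.6 × 480 × 3.535 × 175 × 10⁻³ = 178.2 kN (transverse, base value).
(i) R_nwl + R_nwt = 473.4 kN; (ii) 0.85 R_nwl + 1.5 R_nwt = 518.2 kN.
R_n = max = 518.2 kN [governs: (ii)]; φR_n = 388.7 kN.

φR_n ≈ 389 kN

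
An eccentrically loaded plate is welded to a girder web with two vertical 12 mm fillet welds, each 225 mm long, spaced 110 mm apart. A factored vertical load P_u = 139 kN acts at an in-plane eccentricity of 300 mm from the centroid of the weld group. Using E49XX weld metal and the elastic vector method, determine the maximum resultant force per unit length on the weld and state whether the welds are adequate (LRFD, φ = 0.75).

E49XX → F_EXX = 490 MPa.
Total weld length L_w = 450 mm. Treat welds as unit-width lines.
Polar moment about centroid: J = 2[d³/12 + d(b/2)²] = 2[225³/12 + 225×55²] = 3260000 mm³.
Direct shear f_v = P/L_w = 139×10³ / 450 = 308.9 N/mm (vertical).
Torsion M = P·e = 139×10³ × 300 = 41700000 N·mm.
Critical point at (x, y) = (55, 112.5) from centroid. f_tx = M·y/J = 1439 N/mm; f_ty = M·x/J = 703.6 N/mm.
Resultant f_max = √[f_tx² + (f_v + f_ty)²] = √[1439² + (308.9 + 703.6)²] = 1760 N/mm.
Capacity per unit length: φr_n = 0.75 × 0.6 × 490 × (0.707 × 12) = 1871 N/mm.
1760 ≤ 1871 → adequate.

f_max ≈ 1760 N/mm; adequate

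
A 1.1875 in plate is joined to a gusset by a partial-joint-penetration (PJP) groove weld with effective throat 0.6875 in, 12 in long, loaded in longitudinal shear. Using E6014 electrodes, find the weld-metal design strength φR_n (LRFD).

φR_n ≈ 223 kips

E60XX → F_EXX = 60 ksi.
Effective throat (given) t_e = 0.6875 in.
A_we = 0.6875 × 12 = 8.25 in².
F_nw = 0.6 F_EXX = 36 ksi.
φR_n = 0.75 × 36 × 8.25 = 222.8 kips.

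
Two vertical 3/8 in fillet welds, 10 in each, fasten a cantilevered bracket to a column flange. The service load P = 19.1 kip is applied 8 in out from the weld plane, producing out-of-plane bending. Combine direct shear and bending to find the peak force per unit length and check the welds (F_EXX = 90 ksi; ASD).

L_w = 2 × 10 = 20 in; section modulus (unit throat) S = 2 × L²/6 = 33.33 in².
Direct shear f_v = P/L_w = 19.1/20 = 0.955 kip/in.
Moment M = P × e = 19.1 × 8 = 152.8 kip·in; bending f_b = M/S = 4.584 kip/in.
f_max = √(f_v² + f_b²) = √(0.955² + 4.584²) = 4.682 kip/in.
r_n/Ω = (1/2.0) × 0.6 × 90 × (0.707 × 0.375) = 7.158 kip/in → adequate.

f_max ≈ 4.68 kip/in; adequate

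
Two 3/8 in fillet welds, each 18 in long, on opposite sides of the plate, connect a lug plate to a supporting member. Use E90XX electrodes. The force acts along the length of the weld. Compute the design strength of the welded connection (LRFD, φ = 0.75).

φR_n ≈ 387 kip

E90XX → F_EXX = 90 ksi.
Effective throat t_e = 0.707 × 0.375 = 0.2651 in.
Total length L = 36 in; A_we = 0.2651 × 36 = 9.544 in².
F_nw = 0.6 F_EXX = 0.6 × 90 = 54 ksi.
φR_n = 0.75 × 54 × 9.544 = 386.6 kip.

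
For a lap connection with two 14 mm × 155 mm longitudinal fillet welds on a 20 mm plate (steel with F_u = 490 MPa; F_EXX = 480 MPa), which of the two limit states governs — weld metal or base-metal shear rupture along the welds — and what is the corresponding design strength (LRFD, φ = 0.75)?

φR_n ≈ 663 kN (weld metal governs)

t_e = 0.707 × 14 = 9.898 mm; L = 310 mm.
Weld metal: φR_n = 0.75 × 0.6 × 480 × 9.898 × 310 × 10⁻³ = 662.8 kN.
Base metal (shear rupture): φR_n = 0.75 × 0.6 × 490 × 20 × 310 × 10⁻³ = 1367 kN.
Governing: weld metal.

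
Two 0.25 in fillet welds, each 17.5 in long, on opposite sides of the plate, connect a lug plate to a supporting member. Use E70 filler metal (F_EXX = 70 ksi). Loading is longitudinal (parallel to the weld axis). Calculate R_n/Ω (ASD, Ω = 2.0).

R_n/Ω ≈ 130 kip

Effective throat t_e = 0.707 × 0.25 = 0.1767 in.
Total length L = 35 in; A_we = 0.1767 × 35 = 6.186 in².
F_nw = 0.6 F_EXX = 0.6 × 70 = 42 ksi.
R_n = 42 × 6.186 = 259.8 kip; R_n/Ω = 259.8/2.0 = 129.9 kip.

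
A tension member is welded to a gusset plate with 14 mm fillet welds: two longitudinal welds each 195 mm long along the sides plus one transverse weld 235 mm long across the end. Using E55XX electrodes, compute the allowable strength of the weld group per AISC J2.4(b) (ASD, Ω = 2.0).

R_n/Ω ≈ 1120 kN

E55XX → F_EXX = 550 MPa.
t_e = 0.707 × 14 = 9.898 mm.
R_nwl = 0.6 × 550 × 9.898 × 390 × 10⁻³ = 1274 kN (longitudinal, 2 welds).
R_nwt = 0.6 × 550 × 9.898 × 235 × 10⁻³ = 767.6 kN (transverse, base value).
(i) R_nwl + R_nwt = 2041 kN; (ii) 0.85 R_nwl + 1.5 R_nwt = 2234 kN.
R_n = max = 2234 kN [governs: (ii)]; R_n/Ω = 1117 kN.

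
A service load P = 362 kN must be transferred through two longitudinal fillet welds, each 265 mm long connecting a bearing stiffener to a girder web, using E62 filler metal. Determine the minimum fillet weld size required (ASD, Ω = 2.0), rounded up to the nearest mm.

w = 6 mm

E62XX → F_EXX = 620 MPa.
Total weld length L = 530 mm.
Required throat t_e = P × Ω / (0.6 F_EXX × L) = 362 × 2.0 / (0.6 × 620 × 530 × 10⁻³) = 3.672 mm.
Required leg w = t_e / 0.707 = 5.194 mm → use 6 mm.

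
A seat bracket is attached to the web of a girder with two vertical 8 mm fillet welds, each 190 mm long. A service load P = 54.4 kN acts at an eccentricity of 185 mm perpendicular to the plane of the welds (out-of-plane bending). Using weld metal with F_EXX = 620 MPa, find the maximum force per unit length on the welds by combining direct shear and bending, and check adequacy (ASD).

L_w = 2 × 190 = 380 mm; section modulus (unit throat) S = 2 × L²/6 = 12030 mm².
Direct shear f_v = P/L_w = 54.4×10³/380 = 143.2 N/mm.
Moment M = P × e = 54.4×10³ × 185 = 10064000 N·mm; bending f_b = M/S = 836.3 N/mm.
f_max = √(f_v² + f_b²) = √(143.2² + 836.3²) = 848.5 N/mm.
r_n/Ω = (1/2.0) × 0.6 × 620 × (0.707 × 8) = 1052 N/mm → adequate.

f_max ≈ 849 N/mm; adequate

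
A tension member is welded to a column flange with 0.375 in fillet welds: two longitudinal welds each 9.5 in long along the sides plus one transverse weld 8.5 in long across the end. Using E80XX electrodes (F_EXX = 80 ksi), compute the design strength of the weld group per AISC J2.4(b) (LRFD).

φR_n ≈ 276 kip

t_e = 0.707 × 0.375 = 0.2651 in.
R_nwl = 0.6 × 80 × 0.2651 × 19 = 241.8 kip (longitudinal, 2 welds).
R_nwt = 0.6 × 80 × 0.2651 × 8.5 = 108.2 kip (transverse, base value).
(i) R_nwl + R_nwt = 350 kip; (ii) 0.85 R_nwl + 1.5 R_nwt = 367.8 kip.
R_n = max = 367.8 kip [governs: (ii)]; φR_n = 275.8 kip.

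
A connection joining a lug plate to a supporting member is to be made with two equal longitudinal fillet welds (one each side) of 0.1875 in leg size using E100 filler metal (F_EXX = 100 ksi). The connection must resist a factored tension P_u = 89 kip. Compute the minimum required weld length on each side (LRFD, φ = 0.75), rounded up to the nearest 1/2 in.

L = 7.5 in on each side

Throat t_e = 0.707 × 0.1875 = 0.1326 in.
φr_n = 0.75 × 0.6 × 100 × 0.1326 = 5.965 kip/in.
L_req = P_u / φr_n = 89 / 5.965 = 14.92 in total.
Per side: 14.92 / 2 = 7.46 in.
Round up → use L = 7.5 in on each side.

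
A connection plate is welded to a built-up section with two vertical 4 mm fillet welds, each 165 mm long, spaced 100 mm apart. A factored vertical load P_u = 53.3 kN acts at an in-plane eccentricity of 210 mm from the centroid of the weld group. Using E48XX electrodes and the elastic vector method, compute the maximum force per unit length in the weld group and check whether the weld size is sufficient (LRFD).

f_max ≈ 782 N/mm; NOT adequate

E48XX → F_EXX = 480 MPa.
Total weld length L_w = 330 mm. Treat welds as unit-width lines.
Polar moment about centroid: J = 2[d³/12 + d(b/2)²] = 2[165³/12 + 165×50²] = 1574000 mm³.
Direct shear f_v = P/L_w = 53.3×10³ / 330 = 161.5 N/mm (vertical).
Torsion M = P·e = 53.3×10³ × 210 = 11193000 N·mm.
Critical point at (x, y) = (50, 82.5) from centroid. f_tx = M·y/J = 586.8 N/mm; f_ty = M·x/J = 355.6 N/mm.
Resultant f_max = √[f_tx² + (f_v + f_ty)²] = √[586.8² + (161.5 + 355.6)²] = 782.2 N/mm.
Capacity per unit length: φr_n = 0.75 × 0.6 × 480 × (0.707 × 4) = 610.8 N/mm.
782.2 > 610.8 → NOT adequate.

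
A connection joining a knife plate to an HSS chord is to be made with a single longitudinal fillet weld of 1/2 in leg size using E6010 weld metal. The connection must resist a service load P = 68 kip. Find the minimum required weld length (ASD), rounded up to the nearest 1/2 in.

E60XX → F_EXX = 60 ksi.
Throat t_e = 0.707 × 0.5 = 0.3535 in.
r_n/Ω = (0.6 × 60 × 0.3535) / 2.0 = 6.363 kip/in.
L_req = P / (r_n/Ω) = 68 / 6.363 = 10.69 in total.
Round up → use L = 11 in.

L = 11 in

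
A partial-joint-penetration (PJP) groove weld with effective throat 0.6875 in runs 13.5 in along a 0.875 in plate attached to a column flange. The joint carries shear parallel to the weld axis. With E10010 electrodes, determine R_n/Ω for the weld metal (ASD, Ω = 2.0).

E100XX → F_EXX = 100 ksi.
Effective throat (given) t_e = 0.6875 in.
A_we = 0.6875 × 13.5 = 9.281 in².
F_nw = 0.6 F_EXX = 60 ksi.
R_n/Ω = (60 × 9.281) / 2.0 = 278.4 kips.

R_n/Ω ≈ 278 kips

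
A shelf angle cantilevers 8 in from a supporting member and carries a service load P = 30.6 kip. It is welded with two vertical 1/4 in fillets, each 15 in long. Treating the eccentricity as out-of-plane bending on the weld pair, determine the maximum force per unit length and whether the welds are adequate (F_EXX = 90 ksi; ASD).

f_max ≈ 3.42 kip/in; adequate

L_w = 2 × 15 = 30 in; section modulus (unit throat) S = 2 × L²/6 = 75 in².
Direct shear f_v = P/L_w = 30.6/30 = 1.02 kip/in.
Moment M = P × e = 30.6 × 8 = 244.8 kip·in; bending f_b = M/S = 3.264 kip/in.
f_max = √(f_v² + f_b²) = √(1.02² + 3.264²) = 3.42 kip/in.
r_n/Ω = (1/2.0) × 0.6 × 90 × (0.707 × 0.25) = 4.772 kip/in → adequate.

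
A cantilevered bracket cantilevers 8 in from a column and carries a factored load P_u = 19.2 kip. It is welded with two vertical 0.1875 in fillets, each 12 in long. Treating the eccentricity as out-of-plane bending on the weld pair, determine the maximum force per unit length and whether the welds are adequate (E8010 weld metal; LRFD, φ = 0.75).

E80XX → F_EXX = 80 ksi.
L_w = 2 × 12 = 24 in; section modulus (unit throat) S = 2 × L²/6 = 48 in².
Direct shear f_v = P/L_w = 19.2/24 = 0.8 kip/in.
Moment M = P × e = 19.2 × 8 = 153.6 kip·in; bending f_b = M/S = 3.2 kip/in.
f_max = √(f_v² + f_b²) = √(0.8² + 3.2²) = 3.298 kip/in.
φr_n = 0.75 × 0.6 × 80 × (0.707 × 0.1875) = 4.772 kip/in → adequate.

f_max ≈ 3.3 kip/in; adequate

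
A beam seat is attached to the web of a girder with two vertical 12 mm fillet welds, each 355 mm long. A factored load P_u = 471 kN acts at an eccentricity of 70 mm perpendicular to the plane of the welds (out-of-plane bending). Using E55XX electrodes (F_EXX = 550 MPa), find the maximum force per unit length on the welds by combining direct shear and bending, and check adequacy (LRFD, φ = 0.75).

f_max ≈ 1030 N/mm; adequate

L_w = 2 × 355 = 710 mm; section modulus (unit throat) S = 2 × L²/6 = 42010 mm².
Direct shear f_v = P/L_w = 471×10³/710 = 663.4 N/mm.
Moment M = P × e = 471×10³ × 70 = 32970000 N·mm; bending f_b = M/S = 784.8 N/mm.
f_max = √(f_v² + f_b²) = √(663.4² + 784.8²) = 1028 N/mm.
φr_n = 0.75 × 0.6 × 550 × (0.707 × 12) = 2100 N/mm → adequate.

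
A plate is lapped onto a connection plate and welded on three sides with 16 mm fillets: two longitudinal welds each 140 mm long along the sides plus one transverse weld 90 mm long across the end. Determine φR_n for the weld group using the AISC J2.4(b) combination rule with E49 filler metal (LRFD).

φR_n ≈ 930 kN

E49XX → F_EXX = 490 MPa.
t_e = 0.707 × 16 = 11.31 mm.
R_nwl = 0.6 × 490 × 11.31 × 280 × 10⁻³ = 931.2 kN (longitudinal, 2 welds).
R_nwt = 0.6 × 490 × 11.31 × 90 × 10⁻³ = 299.3 kN (transverse, base value).
(i) R_nwl + R_nwt = 1231 kN; (ii) 0.85 R_nwl + 1.5 R_nwt = 1240 kN.
R_n = max = 1240 kN [governs: (ii)]; φR_n = 930.4 kN.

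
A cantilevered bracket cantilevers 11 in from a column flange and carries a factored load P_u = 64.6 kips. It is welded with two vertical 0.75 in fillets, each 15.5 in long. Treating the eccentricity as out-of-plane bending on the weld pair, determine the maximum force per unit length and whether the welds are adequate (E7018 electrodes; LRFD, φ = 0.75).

E70XX → F_EXX = 70 ksi.
L_w = 2 × 15.5 = 31 in; section modulus (unit throat) S = 2 × L²/6 = 80.08 in².
Direct shear f_v = P/L_w = 64.6/31 = 2.084 kip/in.
Moment M = P × e = 64.6 × 11 = 710.6 kip·in; bending f_b = M/S = 8.873 kip/in.
f_max = √(f_v² + f_b²) = √(2.084² + 8.873²) = 9.115 kip/in.
φr_n = 0.75 × 0.6 × 70 × (0.707 × 0.75) = 16.7 kip/in → adequate.

f_max ≈ 9.11 kip/in; adequate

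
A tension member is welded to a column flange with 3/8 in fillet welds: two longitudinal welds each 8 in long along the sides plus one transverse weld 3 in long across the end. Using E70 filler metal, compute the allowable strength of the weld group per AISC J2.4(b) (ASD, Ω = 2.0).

E70XX → F_EXX = 70 ksi.
t_e = 0.707 × 0.375 = 0.2651 in.
R_nwl = 0.6 × 70 × 0.2651 × 16 = 178.2 kip (longitudinal, 2 welds).
R_nwt = 0.6 × 70 × 0.2651 × 3 = 33.41 kip (transverse, base value).
(i) R_nwl + R_nwt = 211.6 kip; (ii) 0.85 R_nwl + 1.5 R_nwt = 201.5 kip.
R_n = max = 211.6 kip [governs: (i)]; R_n/Ω = 105.8 kip.

R_n/Ω ≈ 106 kip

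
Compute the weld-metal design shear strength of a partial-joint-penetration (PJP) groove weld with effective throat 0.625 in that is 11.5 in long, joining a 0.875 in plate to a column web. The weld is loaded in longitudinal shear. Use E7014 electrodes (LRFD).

E70XX → F_EXX = 70 ksi.
Effective throat (given) t_e = 0.625 in.
A_we = 0.625 × 11.5 = 7.188 in².
F_nw = 0.6 F_EXX = 42 ksi.
φR_n = 0.75 × 42 × 7.188 = 226.4 kip.

φR_n ≈ 226 kip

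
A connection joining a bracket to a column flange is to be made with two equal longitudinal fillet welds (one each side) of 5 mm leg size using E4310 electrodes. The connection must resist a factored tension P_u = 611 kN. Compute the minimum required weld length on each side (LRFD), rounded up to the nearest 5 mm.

L = 450 mm on each side

E43XX → F_EXX = 430 MPa.
Throat t_e = 0.707 × 5 = 3.535 mm.
φr_n = 0.75 × 0.6 × 430 × 3.535 × 10⁻³ = 0.684 kN/mm.
L_req = P_u / φr_n = 611 / 0.684 = 893.2 mm total.
Per side: 893.2 / 2 = 446.6 mm.
Round up → use L = 450 mm on each side.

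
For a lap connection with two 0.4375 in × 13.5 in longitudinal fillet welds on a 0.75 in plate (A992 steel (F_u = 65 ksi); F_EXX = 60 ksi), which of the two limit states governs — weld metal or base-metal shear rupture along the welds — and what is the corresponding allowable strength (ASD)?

t_e = 0.707 × 0.4375 = 0.3093 in; L = 27 in.
Weld metal: R_n/Ω = (1/2.0) × 0.6 × 60 × 0.3093 × 27 = 150.3 kip.
Base metal (shear rupture): R_n/Ω = (1/2.0) × 0.6 × 65 × 0.75 × 27 = 394.9 kip.
Governing: weld metal.

R_n/Ω ≈ 150 kip (weld metal governs)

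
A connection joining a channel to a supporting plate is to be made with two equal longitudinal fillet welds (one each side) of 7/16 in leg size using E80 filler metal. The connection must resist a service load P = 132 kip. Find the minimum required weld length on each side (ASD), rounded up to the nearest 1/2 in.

E80XX → F_EXX = 80 ksi.
Throat t_e = 0.707 × 0.4375 = 0.3093 in.
r_n/Ω = (0.6 × 80 × 0.3093) / 2.0 = 7.423 kip/in.
L_req = P / (r_n/Ω) = 132 / 7.423 = 17.78 in total.
Per side: 17.78 / 2 = 8.891 in.
Round up → use L = 9 in on each side.

L = 9 in on each side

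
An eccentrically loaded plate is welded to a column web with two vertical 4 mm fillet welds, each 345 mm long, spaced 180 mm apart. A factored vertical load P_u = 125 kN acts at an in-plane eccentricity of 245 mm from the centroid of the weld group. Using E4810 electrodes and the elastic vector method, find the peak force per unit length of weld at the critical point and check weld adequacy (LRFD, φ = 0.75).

E48XX → F_EXX = 480 MPa.
Total weld length L_w = 690 mm. Treat welds as unit-width lines.
Polar moment about centroid: J = 2[d³/12 + d(b/2)²] = 2[345³/12 + 345×90²] = 12430000 mm³.
Direct shear f_v = P/L_w = 125×10³ / 690 = 181.2 N/mm (vertical).
Torsion M = P·e = 125×10³ × 245 = 30625000 N·mm.
Critical point at (x, y) = (90, 172.5) from centroid. f_tx = M·y/J = 424.9 N/mm; f_ty = M·x/J = 221.7 N/mm.
Resultant f_max = √[f_tx² + (f_v + f_ty)²] = √[424.9² + (181.2 + 221.7)²] = 585.5 N/mm.
Capacity per unit length: φr_n = 0.75 × 0.6 × 480 × (0.707 × 4) = 610.8 N/mm.
585.5 ≤ 610.8 → adequate.

f_max ≈ 586 N/mm; adequate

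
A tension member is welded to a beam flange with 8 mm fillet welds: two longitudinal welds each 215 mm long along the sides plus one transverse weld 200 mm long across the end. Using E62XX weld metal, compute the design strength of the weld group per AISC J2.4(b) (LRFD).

φR_n ≈ 1050 kN

E62XX → F_EXX = 620 MPa.
t_e = 0.707 × 8 = 5.656 mm.
R_nwl = 0.6 × 620 × 5.656 × 430 × 10⁻³ = 904.7 kN (longitudinal, 2 welds).
R_nwt = 0.6 × 620 × 5.656 × 200 × 10⁻³ = 420.8 kN (transverse, base value).
(i) R_nwl + R_nwt = 1326 kN; (ii) 0.85 R_nwl + 1.5 R_nwt = 1400 kN.
R_n = max = 1400 kN [governs: (ii)]; φR_n = 1050 kN.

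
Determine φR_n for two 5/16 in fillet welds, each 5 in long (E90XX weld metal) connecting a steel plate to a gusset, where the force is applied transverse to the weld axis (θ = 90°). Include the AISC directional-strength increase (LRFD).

E90XX → F_EXX = 90 ksi.
t_e = 0.707 × 0.3125 = 0.2209 in; A_we = 0.2209 × 10 = 2.209 in².
Directional factor: 1.0 + 0.5 sin^1.5(90°) = 1.5.
F_nw = 0.6 × 90 × 1.5 = 81 ksi.
φR_n = 0.75 × 81 × 2.209 = 134.2 kips.

φR_n ≈ 134 kips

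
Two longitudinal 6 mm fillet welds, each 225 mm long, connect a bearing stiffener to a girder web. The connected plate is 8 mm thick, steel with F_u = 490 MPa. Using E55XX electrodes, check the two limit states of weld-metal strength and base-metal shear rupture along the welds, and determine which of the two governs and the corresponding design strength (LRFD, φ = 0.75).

φR_n ≈ 472 kN (weld metal governs)

E55XX → F_EXX = 550 MPa.
t_e = 0.707 × 6 = 4.242 mm; L = 450 mm.
Weld metal: φR_n = 0.75 × 0.6 × 550 × 4.242 × 450 × 10⁻³ = 472.5 kN.
Base metal (shear rupture): φR_n = 0.75 × 0.6 × 490 × 8 × 450 × 10⁻³ = 793.8 kN.
Governing: weld metal.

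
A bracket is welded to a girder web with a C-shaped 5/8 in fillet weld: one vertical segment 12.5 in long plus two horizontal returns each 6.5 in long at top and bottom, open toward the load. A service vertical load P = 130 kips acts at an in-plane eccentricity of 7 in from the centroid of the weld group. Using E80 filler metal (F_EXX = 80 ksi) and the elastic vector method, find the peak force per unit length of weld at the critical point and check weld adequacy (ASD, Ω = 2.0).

Total weld length L_w = 25.5 in. Treat welds as unit-width lines.
Centroid: x̄ = 2×6.5×3.25 / 25.5 = 1.657 in from the vertical weld.
Polar moment about centroid: J = I_x + I_y = [12.5³/12 + 2×6.5×6.25²] + [12.5×1.657² + 2(6.5³/12 + 6.5×1.593²)] = 783.7 in³.
Direct shear f_v = P/L_w = 130 / 25.5 = 5.098 kip/in (vertical).
Torsion M = P·e = 130 × 7 = 910 kip·in.
Critical point at (x, y) = (4.843, 6.25) from centroid. f_tx = M·y/J = 7.258 kip/in; f_ty = M·x/J = 5.624 kip/in.
Resultant f_max = √[f_tx² + (f_v + f_ty)²] = √[7.258² + (5.098 + 5.624)²] = 12.95 kip/in.
Capacity per unit length: r_n/Ω = (1/2.0) × 0.6 × 80 × (0.707 × 0.625) = 10.6 kip/in.
12.95 > 10.6 → NOT adequate.

f_max ≈ 12.9 kip/in; NOT adequate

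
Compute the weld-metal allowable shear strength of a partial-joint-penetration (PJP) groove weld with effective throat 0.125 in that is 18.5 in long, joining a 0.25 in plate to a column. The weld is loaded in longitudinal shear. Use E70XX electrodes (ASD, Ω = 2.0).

R_n/Ω ≈ 48.6 kips

E70XX → F_EXX = 70 ksi.
Effective throat (given) t_e = 0.125 in.
A_we = 0.125 × 18.5 = 2.312 in².
F_nw = 0.6 F_EXX = 42 ksi.
R_n/Ω = (42 × 2.312) / 2.0 = 48.56 kips.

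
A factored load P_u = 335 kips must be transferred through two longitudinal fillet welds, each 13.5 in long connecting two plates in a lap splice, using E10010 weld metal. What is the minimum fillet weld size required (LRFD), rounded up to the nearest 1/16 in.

w = 7/16 in

E100XX → F_EXX = 100 ksi.
Total weld length L = 27 in.
Required throat t_e = P_u / (φ × 0.6 F_EXX × L) = 335 / (0.75 × 0.6 × 100 × 27) = 0.2757 in.
Required leg w = t_e / 0.707 = 0.39 in → use 7/16 in.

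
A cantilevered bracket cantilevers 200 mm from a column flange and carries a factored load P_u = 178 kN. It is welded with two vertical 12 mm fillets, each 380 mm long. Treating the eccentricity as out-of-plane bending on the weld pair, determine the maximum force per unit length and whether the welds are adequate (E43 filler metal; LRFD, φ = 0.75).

f_max ≈ 776 N/mm; adequate

E43XX → F_EXX = 430 MPa.
L_w = 2 × 380 = 760 mm; section modulus (unit throat) S = 2 × L²/6 = 48130 mm².
Direct shear f_v = P/L_w = 178×10³/760 = 234.2 N/mm.
Moment M = P × e = 178×10³ × 200 = 35600000 N·mm; bending f_b = M/S = 739.6 N/mm.
f_max = √(f_v² + f_b²) = √(234.2² + 739.6²) = 775.8 N/mm.
φr_n = 0.75 × 0.6 × 430 × (0.707 × 12) = 1642 N/mm → adequate.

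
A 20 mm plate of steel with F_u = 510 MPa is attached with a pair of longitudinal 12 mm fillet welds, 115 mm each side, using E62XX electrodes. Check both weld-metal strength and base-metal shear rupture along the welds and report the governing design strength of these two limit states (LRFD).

E62XX → F_EXX = 620 MPa.
t_e = 0.707 × 12 = 8.484 mm; L = 230 mm.
Weld metal: φR_n = 0.75 × 0.6 × 620 × 8.484 × 230 × 10⁻³ = 544.4 kN.
Base metal (shear rupture): φR_n = 0.75 × 0.6 × 510 × 20 × 230 × 10⁻³ = 1056 kN.
Governing: weld metal.

φR_n ≈ 544 kN (weld metal governs)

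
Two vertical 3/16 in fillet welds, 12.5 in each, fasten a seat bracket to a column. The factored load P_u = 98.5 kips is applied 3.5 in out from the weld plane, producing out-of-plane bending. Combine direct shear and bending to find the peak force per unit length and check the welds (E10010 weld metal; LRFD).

f_max ≈ 7.7 kip/in; NOT adequate

E100XX → F_EXX = 100 ksi.
L_w = 2 × 12.5 = 25 in; section modulus (unit throat) S = 2 × L²/6 = 52.08 in².
Direct shear f_v = P/L_w = 98.5/25 = 3.94 kip/in.
Moment M = P × e = 98.5 × 3.5 = 344.75 kip·in; bending f_b = M/S = 6.619 kip/in.
f_max = √(f_v² + f_b²) = √(3.94² + 6.619²) = 7.703 kip/in.
φr_n = 0.75 × 0.6 × 100 × (0.707 × 0.1875) = 5.965 kip/in → NOT adequate.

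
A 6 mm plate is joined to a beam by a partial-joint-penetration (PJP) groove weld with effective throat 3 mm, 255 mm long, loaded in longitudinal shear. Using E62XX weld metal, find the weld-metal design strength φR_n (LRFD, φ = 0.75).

E62XX → F_EXX = 620 MPa.
Effective throat (given) t_e = 3 mm.
A_we = 3 × 255 = 765 mm².
F_nw = 0.6 F_EXX = 372 MPa.
φR_n = 0.75 × 372 × 765 × 10⁻³ = 213.4 kN.

φR_n ≈ 213 kN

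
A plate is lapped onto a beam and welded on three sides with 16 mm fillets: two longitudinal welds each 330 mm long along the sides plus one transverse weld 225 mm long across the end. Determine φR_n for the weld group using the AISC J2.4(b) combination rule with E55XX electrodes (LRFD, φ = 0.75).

φR_n ≈ 2520 kN

E55XX → F_EXX = 550 MPa.
t_e = 0.707 × 16 = 11.31 mm.
R_nwl = 0.6 × 550 × 11.31 × 660 × 10⁻³ = 2464 kN (longitudinal, 2 welds).
R_nwt = 0.6 × 550 × 11.31 × 225 × 10⁻³ = 839.9 kN (transverse, base value).
(i) R_nwl + R_nwt = 3304 kN; (ii) 0.85 R_nwl + 1.5 R_nwt = 3354 kN.
R_n = max = 3354 kN [governs: (ii)]; φR_n = 2516 kN.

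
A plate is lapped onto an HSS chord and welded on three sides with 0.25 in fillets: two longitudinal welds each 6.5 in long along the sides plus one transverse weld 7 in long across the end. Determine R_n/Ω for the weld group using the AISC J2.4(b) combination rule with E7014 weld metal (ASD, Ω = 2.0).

R_n/Ω ≈ 80 kips

E70XX → F_EXX = 70 ksi.
t_e = 0.707 × 0.25 = 0.1767 in.
R_nwl = 0.6 × 70 × 0.1767 × 13 = 96.51 kips (longitudinal, 2 welds).
R_nwt = 0.6 × 70 × 0.1767 × 7 = 51.96 kips (transverse, base value).
(i) R_nwl + R_nwt = 148.5 kips; (ii) 0.85 R_nwl + 1.5 R_nwt = 160 kips.
R_n = max = 160 kips [governs: (ii)]; R_n/Ω = 79.99 kips.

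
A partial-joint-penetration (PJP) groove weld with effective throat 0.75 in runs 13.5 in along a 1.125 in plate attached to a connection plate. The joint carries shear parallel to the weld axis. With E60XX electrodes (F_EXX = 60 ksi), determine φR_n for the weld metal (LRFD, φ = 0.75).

Effective throat (given) t_e = 0.75 in.
A_we = 0.75 × 13.5 = 10.12 in².
F_nw = 0.6 F_EXX = 36 ksi.
φR_n = 0.75 × 36 × 10.12 = 273.4 kip.

φR_n ≈ 273 kip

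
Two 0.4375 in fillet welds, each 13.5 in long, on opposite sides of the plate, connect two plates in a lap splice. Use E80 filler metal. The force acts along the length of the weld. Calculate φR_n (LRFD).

E80XX → F_EXX = 80 ksi.
Effective throat t_e = 0.707 × 0.4375 = 0.3093 in.
Total length L = 27 in; A_we = 0.3093 × 27 = 8.351 in².
F_nw = 0.6 F_EXX = 0.6 × 80 = 48 ksi.
φR_n = 0.75 × 48 × 8.351 = 300.7 kips.

φR_n ≈ 301 kips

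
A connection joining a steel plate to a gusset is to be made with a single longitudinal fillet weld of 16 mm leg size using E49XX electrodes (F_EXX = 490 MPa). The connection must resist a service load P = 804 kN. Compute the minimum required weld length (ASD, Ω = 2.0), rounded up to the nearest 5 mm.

L = 485 mm

Throat t_e = 0.707 × 16 = 11.31 mm.
r_n/Ω = (0.6 × 490 × 11.31) / 2.0 = 1663 N/mm = 1.663 kN/mm.
L_req = P / (r_n/Ω) = 804 / 1.663 = 483.5 mm total.
Round up → use L = 485 mm.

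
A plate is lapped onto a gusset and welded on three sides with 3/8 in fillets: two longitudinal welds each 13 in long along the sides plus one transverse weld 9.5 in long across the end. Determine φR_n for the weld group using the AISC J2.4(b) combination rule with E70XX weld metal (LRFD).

φR_n ≈ 304 kips

E70XX → F_EXX = 70 ksi.
t_e = 0.707 × 0.375 = 0.2651 in.
R_nwl = 0.6 × 70 × 0.2651 × 26 = 289.5 kips (longitudinal, 2 welds).
R_nwt = 0.6 × 70 × 0.2651 × 9.5 = 105.8 kips (transverse, base value).
(i) R_nwl + R_nwt = 395.3 kips; (ii) 0.85 R_nwl + 1.5 R_nwt = 404.8 kips.
R_n = max = 404.8 kips [governs: (ii)]; φR_n = 303.6 kips.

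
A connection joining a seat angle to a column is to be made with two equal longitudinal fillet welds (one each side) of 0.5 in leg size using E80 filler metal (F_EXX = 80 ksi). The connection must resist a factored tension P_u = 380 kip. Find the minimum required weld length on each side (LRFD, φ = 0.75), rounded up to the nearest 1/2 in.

L = 15 in on each side

Throat t_e = 0.707 × 0.5 = 0.3535 in.
φr_n = 0.75 × 0.6 × 80 × 0.3535 = 12.73 kip/in.
L_req = P_u / φr_n = 380 / 12.73 = 29.86 in total.
Per side: 29.86 / 2 = 14.93 in.
Round up → use L = 15 in on each side.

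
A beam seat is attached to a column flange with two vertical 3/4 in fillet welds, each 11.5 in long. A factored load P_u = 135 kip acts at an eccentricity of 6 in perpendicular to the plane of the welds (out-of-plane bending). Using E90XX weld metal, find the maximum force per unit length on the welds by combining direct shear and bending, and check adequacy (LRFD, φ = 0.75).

f_max ≈ 19.3 kip/in; adequate

E90XX → F_EXX = 90 ksi.
L_w = 2 × 11.5 = 23 in; section modulus (unit throat) S = 2 × L²/6 = 44.08 in².
Direct shear f_v = P/L_w = 135/23 = 5.87 kip/in.
Moment M = P × e = 135 × 6 = 810 kip·in; bending f_b = M/S = 18.37 kip/in.
f_max = √(f_v² + f_b²) = √(5.87² + 18.37²) = 19.29 kip/in.
φr_n = 0.75 × 0.6 × 90 × (0.707 × 0.75) = 21.48 kip/in → adequate.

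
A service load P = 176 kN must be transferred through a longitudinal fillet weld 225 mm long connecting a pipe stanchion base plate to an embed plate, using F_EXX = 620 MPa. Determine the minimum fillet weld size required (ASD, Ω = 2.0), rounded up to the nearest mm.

w = 6 mm

Total weld length L = 225 mm.
Required throat t_e = P × Ω / (0.6 F_EXX × L) = 176 × 2.0 / (0.6 × 620 × 225 × 10⁻³) = 4.205 mm.
Required leg w = t_e / 0.707 = 5.948 mm → use 6 mm.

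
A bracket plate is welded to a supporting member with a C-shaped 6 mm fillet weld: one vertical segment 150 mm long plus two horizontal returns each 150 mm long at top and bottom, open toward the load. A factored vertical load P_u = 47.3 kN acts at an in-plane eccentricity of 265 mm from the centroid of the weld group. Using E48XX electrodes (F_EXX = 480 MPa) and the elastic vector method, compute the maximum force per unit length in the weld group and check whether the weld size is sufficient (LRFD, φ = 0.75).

f_max ≈ 594 N/mm; adequate

Total weld length L_w = 450 mm. Treat welds as unit-width lines.
Centroid: x̄ = 2×150×75 / 450 = 50 mm from the vertical weld.
Polar moment about centroid: J = I_x + I_y = [150³/12 + 2×150×75²] + [150×50² + 2(150³/12 + 150×25²)] = 3094000 mm³.
Direct shear f_v = P/L_w = 47.3×10³ / 450 = 105.1 N/mm (vertical).
Torsion M = P·e = 47.3×10³ × 265 = 12534000 N·mm.
Critical point at (x, y) = (100, 75) from centroid. f_tx = M·y/J = 303.9 N/mm; f_ty = M·x/J = 405.2 N/mm.
Resultant f_max = √[f_tx² + (f_v + f_ty)²] = √[303.9² + (105.1 + 405.2)²] = 593.9 N/mm.
Capacity per unit length: φr_n = 0.75 × 0.6 × 480 × (0.707 × 6) = 916.3 N/mm.
593.9 ≤ 916.3 → adequate.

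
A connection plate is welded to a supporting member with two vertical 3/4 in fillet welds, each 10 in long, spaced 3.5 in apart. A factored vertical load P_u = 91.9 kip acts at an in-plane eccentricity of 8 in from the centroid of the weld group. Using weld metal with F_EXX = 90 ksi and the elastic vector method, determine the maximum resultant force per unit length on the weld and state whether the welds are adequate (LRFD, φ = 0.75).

Total weld length L_w = 20 in. Treat welds as unit-width lines.
Polar moment about centroid: J = 2[d³/12 + d(b/2)²] = 2[10³/12 + 10×1.75²] = 227.9 in³.
Direct shear f_v = P/L_w = 91.9 / 20 = 4.595 kip/in (vertical).
Torsion M = P·e = 91.9 × 8 = 735.2 kip·in.
Critical point at (x, y) = (1.75, 5) from centroid. f_tx = M·y/J = 16.13 kip/in; f_ty = M·x/J = 5.645 kip/in.
Resultant f_max = √[f_tx² + (f_v + f_ty)²] = √[16.13² + (4.595 + 5.645)²] = 19.1 kip/in.
Capacity per unit length: φr_n = 0.75 × 0.6 × 90 × (0.707 × 0.75) = 21.48 kip/in.
19.1 ≤ 21.48 → adequate.

f_max ≈ 19.1 kip/in; adequate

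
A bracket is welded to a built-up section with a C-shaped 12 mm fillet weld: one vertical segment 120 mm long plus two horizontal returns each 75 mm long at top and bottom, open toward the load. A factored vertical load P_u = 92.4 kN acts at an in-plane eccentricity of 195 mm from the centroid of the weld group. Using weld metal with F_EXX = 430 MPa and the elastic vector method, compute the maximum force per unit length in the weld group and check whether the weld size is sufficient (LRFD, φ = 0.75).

Total weld length L_w = 270 mm. Treat welds as unit-width lines.
Centroid: x̄ = 2×75×37.5 / 270 = 20.83 mm from the vertical weld.
Polar moment about centroid: J = I_x + I_y = [120³/12 + 2×75×60²] + [120×20.83² + 2(75³/12 + 75×16.67²)] = 848100 mm³.
Direct shear f_v = P/L_w = 92.4×10³ / 270 = 342.2 N/mm (vertical).
Torsion M = P·e = 92.4×10³ × 195 = 18018000 N·mm.
Critical point at (x, y) = (54.17, 60) from centroid. f_tx = M·y/J = 1275 N/mm; f_ty = M·x/J = 1151 N/mm.
Resultant f_max = √[f_tx² + (f_v + f_ty)²] = √[1275² + (342.2 + 1151)²] = 1963 N/mm.
Capacity per unit length: φr_n = 0.75 × 0.6 × 430 × (0.707 × 12) = 1642 N/mm.
1963 > 1642 → NOT adequate.

f_max ≈ 1960 N/mm; NOT adequate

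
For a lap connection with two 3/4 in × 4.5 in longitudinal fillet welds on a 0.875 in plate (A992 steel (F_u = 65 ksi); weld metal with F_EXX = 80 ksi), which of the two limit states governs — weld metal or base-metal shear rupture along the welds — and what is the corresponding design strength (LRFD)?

t_e = 0.707 × 0.75 = 0.5302 in; L = 9 in.
Weld metal: φR_n = 0.75 × 0.6 × 80 × 0.5302 × 9 = 171.8 kips.
Base metal (shear rupture): φR_n = 0.75 × 0.6 × 65 × 0.875 × 9 = 230.3 kips.
Governing: weld metal.

φR_n ≈ 172 kips (weld metal governs)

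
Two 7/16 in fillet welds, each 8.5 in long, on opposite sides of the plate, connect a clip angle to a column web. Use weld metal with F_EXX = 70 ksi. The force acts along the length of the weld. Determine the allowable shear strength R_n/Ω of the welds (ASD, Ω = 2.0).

Effective throat t_e = 0.707 × 0.4375 = 0.3093 in.
Total length L = 17 in; A_we = 0.3093 × 17 = 5.258 in².
F_nw = 0.6 F_EXX = 0.6 × 70 = 42 ksi.
R_n = 42 × 5.258 = 220.8 kips; R_n/Ω = 220.8/2.0 = 110.4 kips.

R_n/Ω ≈ 110 kips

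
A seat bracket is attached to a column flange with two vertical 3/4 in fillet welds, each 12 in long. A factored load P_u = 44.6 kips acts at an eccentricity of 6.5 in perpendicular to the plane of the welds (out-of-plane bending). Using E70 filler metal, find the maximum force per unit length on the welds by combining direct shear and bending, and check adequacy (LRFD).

f_max ≈ 6.32 kip/in; adequate

E70XX → F_EXX = 70 ksi.
L_w = 2 × 12 = 24 in; section modulus (unit throat) S = 2 × L²/6 = 48 in².
Direct shear f_v = P/L_w = 44.6/24 = 1.858 kip/in.
Moment M = P × e = 44.6 × 6.5 = 289.9 kip·in; bending f_b = M/S = 6.04 kip/in.
f_max = √(f_v² + f_b²) = √(1.858² + 6.04²) = 6.319 kip/in.
φr_n = 0.75 × 0.6 × 70 × (0.707 × 0.75) = 16.7 kip/in → adequate.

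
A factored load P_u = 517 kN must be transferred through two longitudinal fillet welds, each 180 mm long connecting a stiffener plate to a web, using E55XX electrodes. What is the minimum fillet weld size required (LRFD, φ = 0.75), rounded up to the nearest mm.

E55XX → F_EXX = 550 MPa.
Total weld length L = 360 mm.
Required throat t_e = P_u / (φ × 0.6 F_EXX × L) = 517 / (0.75 × 0.6 × 550 × 360 × 10⁻³) = 5.802 mm.
Required leg w = t_e / 0.707 = 8.207 mm → use 9 mm.

w = 9 mm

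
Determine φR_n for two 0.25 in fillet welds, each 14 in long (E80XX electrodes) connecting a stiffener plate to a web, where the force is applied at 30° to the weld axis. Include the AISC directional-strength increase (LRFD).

φR_n ≈ 210 kip

E80XX → F_EXX = 80 ksi.
t_e = 0.707 × 0.25 = 0.1767 in; A_we = 0.1767 × 28 = 4.949 in².
Directional factor: 1.0 + 0.5 sin^1.5(30°) = 1.177.
F_nw = 0.6 × 80 × 1.177 = 56.49 ksi.
φR_n = 0.75 × 56.49 × 4.949 = 209.7 kip.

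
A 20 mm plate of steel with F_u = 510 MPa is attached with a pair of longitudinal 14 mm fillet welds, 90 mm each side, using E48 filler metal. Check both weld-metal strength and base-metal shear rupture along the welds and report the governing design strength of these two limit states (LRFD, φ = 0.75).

E48XX → F_EXX = 480 MPa.
t_e = 0.707 × 14 = 9.898 mm; L = 180 mm.
Weld metal: φR_n = 0.75 × 0.6 × 480 × 9.898 × 180 × 10⁻³ = 384.8 kN.
Base metal (shear rupture): φR_n = 0.75 × 0.6 × 510 × 20 × 180 × 10⁻³ = 826.2 kN.
Governing: weld metal.

φR_n ≈ 385 kN (weld metal governs)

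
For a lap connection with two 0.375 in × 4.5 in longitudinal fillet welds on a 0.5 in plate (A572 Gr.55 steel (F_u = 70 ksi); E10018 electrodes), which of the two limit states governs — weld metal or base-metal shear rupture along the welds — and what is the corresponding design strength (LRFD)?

E100XX → F_EXX = 100 ksi.
t_e = 0.707 × 0.375 = 0.2651 in; L = 9 in.
Weld metal: φR_n = 0.75 × 0.6 × 100 × 0.2651 × 9 = 107.4 kip.
Base metal (shear rupture): φR_n = 0.75 × 0.6 × 70 × 0.5 × 9 = 141.8 kip.
Governing: weld metal.

φR_n ≈ 107 kip (weld metal governs)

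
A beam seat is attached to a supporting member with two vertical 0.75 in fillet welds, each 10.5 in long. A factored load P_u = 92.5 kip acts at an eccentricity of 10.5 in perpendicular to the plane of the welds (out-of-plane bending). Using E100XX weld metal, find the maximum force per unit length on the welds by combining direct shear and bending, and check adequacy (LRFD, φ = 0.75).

E100XX → F_EXX = 100 ksi.
L_w = 2 × 10.5 = 21 in; section modulus (unit throat) S = 2 × L²/6 = 36.75 in².
Direct shear f_v = P/L_w = 92.5/21 = 4.405 kip/in.
Moment M = P × e = 92.5 × 10.5 = 971.25 kip·in; bending f_b = M/S = 26.43 kip/in.
f_max = √(f_v² + f_b²) = √(4.405² + 26.43²) = 26.79 kip/in.
φr_n = 0.75 × 0.6 × 100 × (0.707 × 0.75) = 23.86 kip/in → NOT adequate.

f_max ≈ 26.8 kip/in; NOT adequate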